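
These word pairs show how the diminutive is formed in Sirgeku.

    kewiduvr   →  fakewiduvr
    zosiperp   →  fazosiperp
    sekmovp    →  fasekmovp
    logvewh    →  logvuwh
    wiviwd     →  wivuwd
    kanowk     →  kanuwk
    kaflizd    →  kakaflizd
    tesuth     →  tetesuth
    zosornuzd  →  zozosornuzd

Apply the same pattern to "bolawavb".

"bolawavb" has second-to-last letter 'v'. The stems whose second-to-last letter is 'v' (kewiduvr → fakewiduvr, sekmovp → fasekmovp) add the prefix fa-.
The other patterns: stems whose second-to-last letter is 'w' change the last vowel to 'u'; stems whose second-to-last letter is 't' or 'z' repeat the first consonant+vowel as a prefix.
So bolawavb → fabolawavb.

fabolawavb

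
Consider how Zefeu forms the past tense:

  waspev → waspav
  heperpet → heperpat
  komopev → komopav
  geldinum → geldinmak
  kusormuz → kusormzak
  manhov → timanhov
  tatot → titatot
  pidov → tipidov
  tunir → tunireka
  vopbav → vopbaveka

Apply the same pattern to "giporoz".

waspev and manhov both end in -v yet inflect differently (waspav, timanhov), so the final letter is not what conditions the rule; the last vowel is.
"giporoz" has last vowel 'o'. The stems whose last vowel is 'o' (manhov → timanhov, tatot → titatot, pidov → tipidov) add the prefix ti-.
So giporoz → tigiporoz.

tigiporoz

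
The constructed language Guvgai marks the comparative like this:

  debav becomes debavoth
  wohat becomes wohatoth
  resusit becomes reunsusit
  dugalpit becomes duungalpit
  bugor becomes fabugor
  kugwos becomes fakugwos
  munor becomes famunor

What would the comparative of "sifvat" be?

wohat and resusit both end in -t yet inflect differently (wohatoth, reunsusit), so the final letter is not what conditions the rule; the last vowel is.
"sifvat" has last vowel 'a'. The stems whose last vowel is 'a' (debav → debavoth, wohat → wohatoth) add -oth.
The other patterns: stems whose last vowel is 'i' insert -un- after the first vowel; stems whose last vowel is 'o' add the prefix fa-.
So sifvat → sifvatoth.

sifvatoth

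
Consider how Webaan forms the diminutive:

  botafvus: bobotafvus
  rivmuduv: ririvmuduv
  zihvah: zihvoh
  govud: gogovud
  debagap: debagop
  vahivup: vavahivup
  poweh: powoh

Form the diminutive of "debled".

vahivup and debagap both end in -p yet inflect differently (vavahivup, debagop), so the final letter is not what conditions the rule; the last vowel is.
"debled" has last vowel 'e'. The one such stem in the data (poweh → powoh) changes the last vowel to 'o' (as do zihvah, debagap), so the same rule applies.
So debled → deblod.

deblod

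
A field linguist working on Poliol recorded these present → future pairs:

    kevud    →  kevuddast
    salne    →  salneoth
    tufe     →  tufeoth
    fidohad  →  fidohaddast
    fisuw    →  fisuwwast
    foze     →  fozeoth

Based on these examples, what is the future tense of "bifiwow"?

bifiwowwast

foze and fisuw both begin with f- yet inflect differently (fozeoth, fisuwwast), so the first letter is not what conditions the rule; the final letter is.
"bifiwow" ends in -w. The one such stem in the data (fisuw → fisuwwast) doubles the final consonant and adds -ast (as do fidohad, kevud), so the same rule applies.
So bifiwow → bifiwowwast.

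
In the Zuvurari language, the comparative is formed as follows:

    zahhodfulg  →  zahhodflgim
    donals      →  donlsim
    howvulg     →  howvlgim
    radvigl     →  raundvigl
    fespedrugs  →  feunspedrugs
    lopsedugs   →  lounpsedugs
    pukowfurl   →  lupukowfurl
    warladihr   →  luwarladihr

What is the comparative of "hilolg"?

hillgim

donals and fespedrugs both end in -s yet inflect differently (donlsim, feunspedrugs), so the final letter is not what conditions the rule; the second-to-last letter is.
"hilolg" has second-to-last letter 'l'. The stems whose second-to-last letter is 'l' (zahhodfulg → zahhodflgim, donals → donlsim, howvulg → howvlgim) delete the last vowel and add -im.
The other patterns: stems whose second-to-last letter is 'g' insert -un- after the first vowel; stems whose second-to-last letter is 'h' or 'r' add the prefix lu-.
So hilolg → hillgim.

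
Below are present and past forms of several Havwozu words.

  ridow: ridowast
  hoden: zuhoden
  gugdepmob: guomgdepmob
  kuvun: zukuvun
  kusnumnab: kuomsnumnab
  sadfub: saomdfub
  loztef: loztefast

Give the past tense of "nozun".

zunozun

sadfub and kuvun both have last vowel 'u' yet inflect differently (saomdfub, zukuvun), so the last vowel is not what conditions the rule; the final letter is.
"nozun" ends in -n. The stems ending in -n (kuvun → zukuvun, hoden → zuhoden) add the prefix zu-.
The other patterns: stems ending in -b insert -om- after the first vowel; stems ending in -f or -w add -ast.
So nozun → zunozun.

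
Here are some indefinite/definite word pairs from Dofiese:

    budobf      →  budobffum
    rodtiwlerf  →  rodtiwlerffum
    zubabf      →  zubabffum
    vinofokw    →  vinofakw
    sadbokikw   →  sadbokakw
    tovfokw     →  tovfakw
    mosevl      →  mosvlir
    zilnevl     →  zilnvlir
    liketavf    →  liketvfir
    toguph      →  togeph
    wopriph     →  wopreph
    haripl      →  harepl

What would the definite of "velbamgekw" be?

velbamgakw

budobf and liketavf both end in -f yet inflect differently (budobffum, liketvfir), so the final letter is not what conditions the rule; the second-to-last letter is.
"velbamgekw" has second-to-last letter 'k'. The stems whose second-to-last letter is 'k' (vinofokw → vinofakw, sadbokikw → sadbokakw, tovfokw → tovfakw) change the last vowel to 'a'.
The other patterns: stems whose second-to-last letter is 'b' or 'r' double the final consonant and add -um; stems whose second-to-last letter is 'v' delete the last vowel and add -ir; stems whose second-to-last letter is 'p' change the last vowel to 'e'.
So velbamgekw → velbamgakw.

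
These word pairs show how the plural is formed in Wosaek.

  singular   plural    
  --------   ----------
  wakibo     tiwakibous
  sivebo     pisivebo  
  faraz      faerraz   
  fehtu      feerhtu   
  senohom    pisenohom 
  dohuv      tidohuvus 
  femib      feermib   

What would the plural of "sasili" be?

sivebo and wakibo both end in -o yet inflect differently (pisivebo, tiwakibous), so the final letter is not what conditions the rule; the first letter is.
"sasili" begins with s-. The stems beginning with s- (senohom → pisenohom, sivebo → pisivebo) add the prefix pi-.
So sasili → pisasili.

pisasili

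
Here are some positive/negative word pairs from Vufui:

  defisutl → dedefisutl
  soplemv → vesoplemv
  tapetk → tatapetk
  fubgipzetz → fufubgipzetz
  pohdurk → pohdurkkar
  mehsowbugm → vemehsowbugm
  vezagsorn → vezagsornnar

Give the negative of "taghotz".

tapetk and pohdurk both end in -k yet inflect differently (tatapetk, pohdurkkar), so the final letter is not what conditions the rule; the second-to-last letter is.
"taghotz" has second-to-last letter 't'. The stems whose second-to-last letter is 't' (tapetk → tatapetk, fubgipzetz → fufubgipzetz, defisutl → dedefisutl) repeat the first consonant+vowel as a prefix.
So taghotz → tataghotz.

tataghotz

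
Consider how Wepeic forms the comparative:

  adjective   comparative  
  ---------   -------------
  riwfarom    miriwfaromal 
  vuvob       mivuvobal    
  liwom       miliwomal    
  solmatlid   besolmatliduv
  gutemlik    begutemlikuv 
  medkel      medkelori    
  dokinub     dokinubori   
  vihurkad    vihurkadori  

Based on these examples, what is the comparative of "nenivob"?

minenivobal

"nenivob" has last vowel 'o'. The stems whose last vowel is 'o' (riwfarom → miriwfaromal, vuvob → mivuvobal, liwom → miliwomal) add mi- … -al around the stem.
The other patterns: stems whose last vowel is 'i' add be- … -uv around the stem; stems whose last vowel is 'a', 'e' or 'u' add -ori.
So nenivob → minenivobal.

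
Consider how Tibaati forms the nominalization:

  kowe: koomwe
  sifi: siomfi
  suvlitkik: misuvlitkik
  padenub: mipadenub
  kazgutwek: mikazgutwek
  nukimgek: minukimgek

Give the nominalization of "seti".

sifi and suvlitkik both have last vowel 'i' yet inflect differently (siomfi, misuvlitkik), so the last vowel is not what conditions the rule; whether the stem ends in a vowel or a consonant is.
"seti" ends in a vowel. The stems ending in a vowel (kowe → koomwe, sifi → siomfi) insert -om- after the first vowel.
The other pattern: stems ending in a consonant add the prefix mi-.
So seti → seomti.

seomti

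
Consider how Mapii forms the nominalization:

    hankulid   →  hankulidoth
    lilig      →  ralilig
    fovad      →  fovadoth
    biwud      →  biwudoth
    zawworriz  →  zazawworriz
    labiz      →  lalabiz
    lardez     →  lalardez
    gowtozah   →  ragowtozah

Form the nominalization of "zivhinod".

zawworriz and hankulid both have last vowel 'i' yet inflect differently (zazawworriz, hankulidoth), so the last vowel is not what conditions the rule; the final letter is.
"zivhinod" ends in -d. The stems ending in -d (hankulid → hankulidoth, biwud → biwudoth, fovad → fovadoth) add -oth.
The other patterns: stems ending in -z repeat the first consonant+vowel as a prefix; stems ending in -g or -h add the prefix ra-.
So zivhinod → zivhinodoth.

zivhinodoth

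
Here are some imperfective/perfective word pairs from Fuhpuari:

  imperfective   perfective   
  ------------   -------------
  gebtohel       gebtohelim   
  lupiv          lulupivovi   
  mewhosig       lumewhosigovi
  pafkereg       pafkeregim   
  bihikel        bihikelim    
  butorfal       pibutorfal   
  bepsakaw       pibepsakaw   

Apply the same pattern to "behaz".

butorfal and gebtohel both end in -l yet inflect differently (pibutorfal, gebtohelim), so the final letter is not what conditions the rule; the last vowel is.
"behaz" has last vowel 'a'. The stems whose last vowel is 'a' (bepsakaw → pibepsakaw, butorfal → pibutorfal) add the prefix pi-.
The other patterns: stems whose last vowel is 'i' add lu- … -ovi around the stem; stems whose last vowel is 'e' add -im.
So behaz → pibehaz.

pibehaz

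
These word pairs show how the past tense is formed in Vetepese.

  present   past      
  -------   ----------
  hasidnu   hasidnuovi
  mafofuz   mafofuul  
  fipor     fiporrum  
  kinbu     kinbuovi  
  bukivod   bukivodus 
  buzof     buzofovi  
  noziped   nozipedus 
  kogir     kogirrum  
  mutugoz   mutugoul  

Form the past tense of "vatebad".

vatebadus

"vatebad" ends in -d. The stems ending in -d (noziped → nozipedus, bukivod → bukivodus) add -us.
The other patterns: stems ending in -z drop the final letter and add -ul; stems ending in -r double the final consonant and add -um; stems ending in -f or -u add -ovi.
So vatebad → vatebadus.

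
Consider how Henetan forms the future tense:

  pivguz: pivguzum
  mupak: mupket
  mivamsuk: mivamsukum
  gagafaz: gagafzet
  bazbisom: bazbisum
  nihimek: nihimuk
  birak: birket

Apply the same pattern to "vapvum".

mivamsuk and mupak both end in -k yet inflect differently (mivamsukum, mupket), so the final letter is not what conditions the rule; the last vowel is.
"vapvum" has last vowel 'u'. The stems whose last vowel is 'u' (pivguz → pivguzum, mivamsuk → mivamsukum) add -um.
So vapvum → vapvumum.

vapvumum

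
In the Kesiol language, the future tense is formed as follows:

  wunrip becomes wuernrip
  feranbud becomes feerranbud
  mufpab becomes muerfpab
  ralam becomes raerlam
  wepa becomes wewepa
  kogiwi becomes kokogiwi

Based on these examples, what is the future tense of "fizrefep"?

mufpab and wepa both have last vowel 'a' yet inflect differently (muerfpab, wewepa), so the last vowel is not what conditions the rule; whether the stem ends in a vowel or a consonant is.
"fizrefep" ends in a consonant. The stems ending in a consonant (wunrip → wuernrip, feranbud → feerranbud, mufpab → muerfpab) insert -er- after the first vowel.
The other pattern: stems ending in a vowel repeat the first consonant+vowel as a prefix.
So fizrefep → fierzrefep.

fierzrefep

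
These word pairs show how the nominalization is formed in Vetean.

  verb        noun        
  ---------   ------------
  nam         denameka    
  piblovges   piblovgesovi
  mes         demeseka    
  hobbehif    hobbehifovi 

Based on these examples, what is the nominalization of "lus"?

mes and piblovges both end in -s yet inflect differently (demeseka, piblovgesovi), so the final letter is not what conditions the rule; the number of vowels is.
"lus" has 1 vowel. The stems with 1 vowel (mes → demeseka, nam → denameka) add de- … -eka around the stem.
So lus → deluseka.

deluseka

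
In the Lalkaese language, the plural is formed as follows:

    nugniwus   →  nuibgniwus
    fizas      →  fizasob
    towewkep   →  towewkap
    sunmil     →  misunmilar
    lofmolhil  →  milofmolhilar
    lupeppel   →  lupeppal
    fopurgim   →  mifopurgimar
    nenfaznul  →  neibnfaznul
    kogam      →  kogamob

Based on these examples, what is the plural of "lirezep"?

lirezap

"lirezep" has last vowel 'e'. The stems whose last vowel is 'e' (lupeppel → lupeppal, towewkep → towewkap) change the last vowel to 'a'.
The other patterns: stems whose last vowel is 'u' insert -ib- after the first vowel; stems whose last vowel is 'i' add mi- … -ar around the stem; stems whose last vowel is 'a' add -ob.
So lirezep → lirezap.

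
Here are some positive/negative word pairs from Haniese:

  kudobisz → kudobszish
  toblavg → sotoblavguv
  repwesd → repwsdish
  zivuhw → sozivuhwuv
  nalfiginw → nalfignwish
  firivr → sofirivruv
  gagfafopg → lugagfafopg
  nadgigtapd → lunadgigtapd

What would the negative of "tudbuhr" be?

nadgigtapd and repwesd both end in -d yet inflect differently (lunadgigtapd, repwsdish), so the final letter is not what conditions the rule; the second-to-last letter is.
"tudbuhr" has second-to-last letter 'h'. The one such stem in the data (zivuhw → sozivuhwuv) adds so- … -uv around the stem, so the same rule applies.
The other patterns: stems whose second-to-last letter is 'p' add the prefix lu-; stems whose second-to-last letter is 'n' or 's' delete the last vowel and add -ish.
So tudbuhr → sotudbuhruv.

sotudbuhruv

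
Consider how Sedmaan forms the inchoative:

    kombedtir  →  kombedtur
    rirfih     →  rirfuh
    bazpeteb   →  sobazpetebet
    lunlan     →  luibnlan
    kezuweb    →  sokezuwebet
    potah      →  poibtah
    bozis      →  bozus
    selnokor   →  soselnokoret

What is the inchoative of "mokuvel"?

rirfih and potah both end in -h yet inflect differently (rirfuh, poibtah), so the final letter is not what conditions the rule; the last vowel is.
"mokuvel" has last vowel 'e'. The stems whose last vowel is 'e' (kezuweb → sokezuwebet, bazpeteb → sobazpetebet) add so- … -et around the stem.
The other patterns: stems whose last vowel is 'i' change the last vowel to 'u'; stems whose last vowel is 'a' insert -ib- after the first vowel.
So mokuvel → somokuvelet.

somokuvelet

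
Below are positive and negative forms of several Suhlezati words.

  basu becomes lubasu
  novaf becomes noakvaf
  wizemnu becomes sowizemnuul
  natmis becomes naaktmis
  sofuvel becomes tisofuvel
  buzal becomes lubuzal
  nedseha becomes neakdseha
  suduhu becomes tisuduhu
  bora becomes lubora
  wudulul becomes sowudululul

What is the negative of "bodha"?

"bodha" begins with b-. The stems beginning with b- (bora → lubora, buzal → lubuzal, basu → lubasu) add the prefix lu-.
So bodha → lubodha.

lubodha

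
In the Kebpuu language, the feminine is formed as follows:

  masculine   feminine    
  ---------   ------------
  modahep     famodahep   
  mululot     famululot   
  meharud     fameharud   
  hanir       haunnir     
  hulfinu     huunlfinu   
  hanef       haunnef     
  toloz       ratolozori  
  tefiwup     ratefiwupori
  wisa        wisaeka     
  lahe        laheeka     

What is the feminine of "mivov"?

famivov

modahep and tefiwup both end in -p yet inflect differently (famodahep, ratefiwupori), so the final letter is not what conditions the rule; the first letter is.
"mivov" begins with m-. The stems beginning with m- (modahep → famodahep, mululot → famululot, meharud → fameharud) add the prefix fa-.
So mivov → famivov.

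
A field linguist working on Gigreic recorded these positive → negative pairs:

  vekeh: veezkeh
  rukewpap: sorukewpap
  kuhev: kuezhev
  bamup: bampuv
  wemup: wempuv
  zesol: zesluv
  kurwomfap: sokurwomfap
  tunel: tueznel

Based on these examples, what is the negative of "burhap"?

soburhap

tunel and zesol both end in -l yet inflect differently (tueznel, zesluv), so the final letter is not what conditions the rule; the last vowel is.
"burhap" has last vowel 'a'. The stems whose last vowel is 'a' (rukewpap → sorukewpap, kurwomfap → sokurwomfap) add the prefix so-.
So burhap → soburhap.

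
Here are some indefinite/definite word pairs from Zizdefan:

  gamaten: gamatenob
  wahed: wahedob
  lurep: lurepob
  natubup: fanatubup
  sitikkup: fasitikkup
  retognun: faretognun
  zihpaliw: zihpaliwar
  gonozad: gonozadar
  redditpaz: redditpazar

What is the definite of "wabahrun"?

fawabahrun

lurep and natubup both end in -p yet inflect differently (lurepob, fanatubup), so the final letter is not what conditions the rule; the last vowel is.
"wabahrun" has last vowel 'u'. The stems whose last vowel is 'u' (natubup → fanatubup, sitikkup → fasitikkup, retognun → faretognun) add the prefix fa-.
So wabahrun → fawabahrun.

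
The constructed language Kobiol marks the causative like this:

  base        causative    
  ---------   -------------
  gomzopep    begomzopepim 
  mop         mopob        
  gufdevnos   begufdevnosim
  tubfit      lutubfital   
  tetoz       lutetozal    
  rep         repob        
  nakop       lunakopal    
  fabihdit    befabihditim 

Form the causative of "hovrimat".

"hovrimat" has 3 vowels. The stems with 3 vowels (gomzopep → begomzopepim, fabihdit → befabihditim, gufdevnos → begufdevnosim) add be- … -im around the stem.
The other patterns: stems with 1 vowel add -ob; stems with 2 vowels add lu- … -al around the stem.
So hovrimat → behovrimatim.

behovrimatim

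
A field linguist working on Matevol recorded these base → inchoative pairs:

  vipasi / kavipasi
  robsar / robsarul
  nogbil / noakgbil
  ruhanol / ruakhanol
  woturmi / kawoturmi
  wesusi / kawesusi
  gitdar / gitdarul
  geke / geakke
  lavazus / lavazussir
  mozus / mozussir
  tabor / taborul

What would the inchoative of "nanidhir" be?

nanidhirul

wesusi and nogbil both have last vowel 'i' yet inflect differently (kawesusi, noakgbil), so the last vowel is not what conditions the rule; the final letter is.
"nanidhir" ends in -r. The stems ending in -r (tabor → taborul, gitdar → gitdarul, robsar → robsarul) add -ul.
The other patterns: stems ending in -s double the final consonant and add -ir; stems ending in -i add the prefix ka-; stems ending in -e or -l insert -ak- after the first vowel.
So nanidhir → nanidhirul.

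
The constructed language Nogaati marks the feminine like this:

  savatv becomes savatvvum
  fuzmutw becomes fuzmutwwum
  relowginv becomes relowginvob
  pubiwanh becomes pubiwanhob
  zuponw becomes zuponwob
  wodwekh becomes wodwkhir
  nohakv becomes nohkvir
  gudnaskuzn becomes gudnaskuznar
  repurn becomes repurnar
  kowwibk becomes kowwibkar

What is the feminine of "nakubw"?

savatv and relowginv both end in -v yet inflect differently (savatvvum, relowginvob), so the final letter is not what conditions the rule; the second-to-last letter is.
"nakubw" has second-to-last letter 'b'. The one such stem in the data (kowwibk → kowwibkar) adds -ar, so the same rule applies.
The other patterns: stems whose second-to-last letter is 't' double the final consonant and add -um; stems whose second-to-last letter is 'n' add -ob; stems whose second-to-last letter is 'k' delete the last vowel and add -ir.
So nakubw → nakubwar.

nakubwar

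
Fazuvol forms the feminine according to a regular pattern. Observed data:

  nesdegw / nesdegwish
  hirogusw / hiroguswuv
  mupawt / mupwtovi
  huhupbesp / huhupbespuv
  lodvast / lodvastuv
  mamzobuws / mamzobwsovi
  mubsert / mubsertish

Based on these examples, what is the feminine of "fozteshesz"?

"fozteshesz" has second-to-last letter 's'. The stems whose second-to-last letter is 's' (lodvast → lodvastuv, hirogusw → hiroguswuv, huhupbesp → huhupbespuv) add -uv.
The other patterns: stems whose second-to-last letter is 'w' delete the last vowel and add -ovi; stems whose second-to-last letter is 'g' or 'r' add -ish.
So fozteshesz → foztesheszuv.

foztesheszuv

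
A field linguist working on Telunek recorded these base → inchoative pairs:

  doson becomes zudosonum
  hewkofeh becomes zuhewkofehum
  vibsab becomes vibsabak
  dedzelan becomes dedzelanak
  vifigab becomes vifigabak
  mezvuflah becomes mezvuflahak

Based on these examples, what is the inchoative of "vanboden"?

mezvuflah and hewkofeh both end in -h yet inflect differently (mezvuflahak, zuhewkofehum), so the final letter is not what conditions the rule; the last vowel is.
"vanboden" has last vowel 'e'. The one such stem in the data (hewkofeh → zuhewkofehum) adds zu- … -um around the stem, so the same rule applies.
The other pattern: stems whose last vowel is 'a' add -ak.
So vanboden → zuvanbodenum.

zuvanbodenum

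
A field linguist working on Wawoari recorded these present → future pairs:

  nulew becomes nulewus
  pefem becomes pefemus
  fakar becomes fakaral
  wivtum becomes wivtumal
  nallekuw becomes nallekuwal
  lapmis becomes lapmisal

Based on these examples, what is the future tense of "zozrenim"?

pefem and wivtum both end in -m yet inflect differently (pefemus, wivtumal), so the final letter is not what conditions the rule; the last vowel is.
"zozrenim" has last vowel 'i'. The one such stem in the data (lapmis → lapmisal) adds -al, so the same rule applies.
So zozrenim → zozrenimal.

zozrenimal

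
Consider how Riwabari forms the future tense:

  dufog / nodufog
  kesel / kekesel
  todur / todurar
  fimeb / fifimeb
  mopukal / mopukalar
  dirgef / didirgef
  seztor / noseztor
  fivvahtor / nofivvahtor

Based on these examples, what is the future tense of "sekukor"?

"sekukor" has last vowel 'o'. The stems whose last vowel is 'o' (dufog → nodufog, seztor → noseztor, fivvahtor → nofivvahtor) add the prefix no-.
The other patterns: stems whose last vowel is 'e' repeat the first consonant+vowel as a prefix; stems whose last vowel is 'a' or 'u' add -ar.
So sekukor → nosekukor.

nosekukor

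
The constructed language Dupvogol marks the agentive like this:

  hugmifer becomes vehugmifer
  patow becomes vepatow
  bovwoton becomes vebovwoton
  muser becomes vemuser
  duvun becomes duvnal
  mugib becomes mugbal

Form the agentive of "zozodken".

vezozodken

bovwoton and duvun both end in -n yet inflect differently (vebovwoton, duvnal), so the final letter is not what conditions the rule; the last vowel is.
"zozodken" has last vowel 'e'. The stems whose last vowel is 'e' (hugmifer → vehugmifer, muser → vemuser) add the prefix ve-.
So zozodken → vezozodken.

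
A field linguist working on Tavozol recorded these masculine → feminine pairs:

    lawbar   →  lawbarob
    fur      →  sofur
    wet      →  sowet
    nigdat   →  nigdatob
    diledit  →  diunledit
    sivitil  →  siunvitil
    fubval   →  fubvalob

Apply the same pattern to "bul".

"bul" has 1 vowel. The stems with 1 vowel (wet → sowet, fur → sofur) add the prefix so-.
The other patterns: stems with 2 vowels add -ob; stems with 3 vowels insert -un- after the first vowel.
So bul → sobul.

sobul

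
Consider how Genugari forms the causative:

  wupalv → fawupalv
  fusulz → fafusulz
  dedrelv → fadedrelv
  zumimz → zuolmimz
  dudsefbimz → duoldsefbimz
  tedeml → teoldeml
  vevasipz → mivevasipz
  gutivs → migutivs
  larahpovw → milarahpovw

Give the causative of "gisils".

fagisils

"gisils" has second-to-last letter 'l'. The stems whose second-to-last letter is 'l' (wupalv → fawupalv, fusulz → fafusulz, dedrelv → fadedrelv) add the prefix fa-.
The other patterns: stems whose second-to-last letter is 'm' insert -ol- after the first vowel; stems whose second-to-last letter is 'p' or 'v' add the prefix mi-.
So gisils → fagisils.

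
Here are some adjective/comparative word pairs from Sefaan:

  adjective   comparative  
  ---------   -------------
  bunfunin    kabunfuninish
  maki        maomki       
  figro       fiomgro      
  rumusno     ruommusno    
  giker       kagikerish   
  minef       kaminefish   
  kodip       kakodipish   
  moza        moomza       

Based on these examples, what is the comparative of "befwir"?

kabefwirish

maki and kodip both have last vowel 'i' yet inflect differently (maomki, kakodipish), so the last vowel is not what conditions the rule; whether the stem ends in a vowel or a consonant is.
"befwir" ends in a consonant. The stems ending in a consonant (kodip → kakodipish, minef → kaminefish, bunfunin → kabunfuninish) add ka- … -ish around the stem.
The other pattern: stems ending in a vowel insert -om- after the first vowel.
So befwir → kabefwirish.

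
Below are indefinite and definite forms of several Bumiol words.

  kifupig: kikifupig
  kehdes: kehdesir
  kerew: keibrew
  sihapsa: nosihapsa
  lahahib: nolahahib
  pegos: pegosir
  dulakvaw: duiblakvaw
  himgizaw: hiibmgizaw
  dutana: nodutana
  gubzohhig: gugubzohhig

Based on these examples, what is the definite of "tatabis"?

"tatabis" ends in -s. The stems ending in -s (pegos → pegosir, kehdes → kehdesir) add -ir.
So tatabis → tatabisir.

tatabisir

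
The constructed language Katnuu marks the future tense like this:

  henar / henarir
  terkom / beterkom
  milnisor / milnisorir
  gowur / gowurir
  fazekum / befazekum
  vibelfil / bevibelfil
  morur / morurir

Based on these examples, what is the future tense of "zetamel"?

bezetamel

"zetamel" ends in -l. The one such stem in the data (vibelfil → bevibelfil) adds the prefix be-, so the same rule applies.
So zetamel → bezetamel.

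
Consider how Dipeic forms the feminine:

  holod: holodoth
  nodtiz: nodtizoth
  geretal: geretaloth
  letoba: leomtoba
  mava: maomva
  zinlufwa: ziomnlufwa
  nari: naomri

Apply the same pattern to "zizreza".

"zizreza" ends in a vowel. The stems ending in a vowel (letoba → leomtoba, mava → maomva, zinlufwa → ziomnlufwa) insert -om- after the first vowel.
The other pattern: stems ending in a consonant add -oth.
So zizreza → ziomzreza.

ziomzreza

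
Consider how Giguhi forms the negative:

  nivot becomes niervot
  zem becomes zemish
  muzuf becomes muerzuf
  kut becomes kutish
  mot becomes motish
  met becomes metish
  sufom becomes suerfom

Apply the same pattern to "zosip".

zoersip

zem and sufom both end in -m yet inflect differently (zemish, suerfom), so the final letter is not what conditions the rule; the number of vowels is.
"zosip" has 2 vowels. The stems with 2 vowels (sufom → suerfom, nivot → niervot, muzuf → muerzuf) insert -er- after the first vowel.
The other pattern: stems with 1 vowel add -ish.
So zosip → zoersip.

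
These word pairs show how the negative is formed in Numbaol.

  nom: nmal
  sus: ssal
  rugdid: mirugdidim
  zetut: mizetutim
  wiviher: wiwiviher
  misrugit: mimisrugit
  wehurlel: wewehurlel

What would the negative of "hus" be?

zetut and misrugit both end in -t yet inflect differently (mizetutim, mimisrugit), so the final letter is not what conditions the rule; the number of vowels is.
"hus" has 1 vowel. The stems with 1 vowel (nom → nmal, sus → ssal) delete the last vowel and add -al.
So hus → hsal.

hsal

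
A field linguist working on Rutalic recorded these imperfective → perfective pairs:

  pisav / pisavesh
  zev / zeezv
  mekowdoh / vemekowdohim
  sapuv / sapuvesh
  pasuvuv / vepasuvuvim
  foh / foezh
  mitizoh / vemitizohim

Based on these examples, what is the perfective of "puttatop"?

veputtatopim

"puttatop" has 3 vowels. The stems with 3 vowels (mitizoh → vemitizohim, mekowdoh → vemekowdohim, pasuvuv → vepasuvuvim) add ve- … -im around the stem.
So puttatop → veputtatopim.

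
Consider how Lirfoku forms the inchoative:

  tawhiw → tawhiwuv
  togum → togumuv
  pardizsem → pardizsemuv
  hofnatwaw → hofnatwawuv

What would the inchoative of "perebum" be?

Every pair shown (tawhiw → tawhiwuv, togum → togumuv, pardizsem → pardizsemuv, …) follows the same rule: add -uv.
So perebum → perebumuv.

perebumuv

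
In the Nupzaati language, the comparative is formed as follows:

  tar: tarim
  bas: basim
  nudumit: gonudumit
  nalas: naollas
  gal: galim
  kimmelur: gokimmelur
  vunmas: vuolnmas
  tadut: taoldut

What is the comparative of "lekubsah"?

golekubsah

"lekubsah" has 3 vowels. The stems with 3 vowels (nudumit → gonudumit, kimmelur → gokimmelur) add the prefix go-.
So lekubsah → golekubsah.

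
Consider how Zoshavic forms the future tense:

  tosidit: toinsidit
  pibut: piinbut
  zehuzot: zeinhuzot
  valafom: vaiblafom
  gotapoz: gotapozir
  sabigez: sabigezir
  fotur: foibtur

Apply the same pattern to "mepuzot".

meinpuzot

gotapoz and zehuzot both have last vowel 'o' yet inflect differently (gotapozir, zeinhuzot), so the last vowel is not what conditions the rule; the final letter is.
"mepuzot" ends in -t. The stems ending in -t (tosidit → toinsidit, zehuzot → zeinhuzot, pibut → piinbut) insert -in- after the first vowel.
So mepuzot → meinpuzot.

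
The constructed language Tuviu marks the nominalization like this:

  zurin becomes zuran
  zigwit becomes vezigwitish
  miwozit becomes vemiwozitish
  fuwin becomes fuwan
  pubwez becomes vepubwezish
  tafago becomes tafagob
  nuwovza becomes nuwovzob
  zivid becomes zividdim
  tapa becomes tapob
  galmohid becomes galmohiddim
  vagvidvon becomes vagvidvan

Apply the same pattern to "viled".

vileddim

galmohid and zurin both have last vowel 'i' yet inflect differently (galmohiddim, zuran), so the last vowel is not what conditions the rule; the final letter is.
"viled" ends in -d. The stems ending in -d (galmohid → galmohiddim, zivid → zividdim) double the final consonant and add -im.
The other patterns: stems ending in -a or -o drop the final letter and add -ob; stems ending in -n change the last vowel to 'a'; stems ending in -t or -z add ve- … -ish around the stem.
So viled → vileddim.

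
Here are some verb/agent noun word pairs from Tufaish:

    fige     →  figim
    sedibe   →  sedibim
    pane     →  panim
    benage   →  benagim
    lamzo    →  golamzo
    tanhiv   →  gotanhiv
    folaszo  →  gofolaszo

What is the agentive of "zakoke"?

fige and folaszo both begin with f- yet inflect differently (figim, gofolaszo), so the first letter is not what conditions the rule; the final letter is.
"zakoke" ends in -e. The stems ending in -e (fige → figim, sedibe → sedibim, pane → panim) drop the final letter and add -im.
The other pattern: stems ending in -o or -v add the prefix go-.
So zakoke → zakokim.

zakokim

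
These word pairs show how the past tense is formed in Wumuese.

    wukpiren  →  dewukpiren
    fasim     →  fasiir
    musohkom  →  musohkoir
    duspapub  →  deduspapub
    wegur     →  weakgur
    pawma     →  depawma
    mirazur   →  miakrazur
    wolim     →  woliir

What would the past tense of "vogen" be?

"vogen" ends in -n. The one such stem in the data (wukpiren → dewukpiren) adds the prefix de-, so the same rule applies.
The other patterns: stems ending in -r insert -ak- after the first vowel; stems ending in -m drop the final letter and add -ir.
So vogen → devogen.

devogen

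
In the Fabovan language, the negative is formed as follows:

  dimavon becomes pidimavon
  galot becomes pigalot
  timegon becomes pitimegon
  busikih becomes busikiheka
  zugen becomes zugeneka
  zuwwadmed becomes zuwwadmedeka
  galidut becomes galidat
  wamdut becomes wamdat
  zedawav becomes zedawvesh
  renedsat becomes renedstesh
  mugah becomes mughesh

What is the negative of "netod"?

"netod" has last vowel 'o'. The stems whose last vowel is 'o' (dimavon → pidimavon, galot → pigalot, timegon → pitimegon) add the prefix pi-.
The other patterns: stems whose last vowel is 'e' or 'i' add -eka; stems whose last vowel is 'u' change the last vowel to 'a'; stems whose last vowel is 'a' delete the last vowel and add -esh.
So netod → pinetod.

pinetod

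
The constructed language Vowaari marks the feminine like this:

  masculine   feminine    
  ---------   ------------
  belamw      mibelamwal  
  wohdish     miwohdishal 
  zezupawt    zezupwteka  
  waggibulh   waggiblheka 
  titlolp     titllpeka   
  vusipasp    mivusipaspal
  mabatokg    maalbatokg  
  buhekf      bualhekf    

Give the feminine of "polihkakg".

"polihkakg" has second-to-last letter 'k'. The stems whose second-to-last letter is 'k' (buhekf → bualhekf, mabatokg → maalbatokg) insert -al- after the first vowel.
The other patterns: stems whose second-to-last letter is 'l' or 'w' delete the last vowel and add -eka; stems whose second-to-last letter is 'm' or 's' add mi- … -al around the stem.
So polihkakg → poallihkakg.

poallihkakg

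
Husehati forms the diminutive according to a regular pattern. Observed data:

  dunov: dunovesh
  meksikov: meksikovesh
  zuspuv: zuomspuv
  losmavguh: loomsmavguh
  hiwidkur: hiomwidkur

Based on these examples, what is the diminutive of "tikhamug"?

meksikov and zuspuv both end in -v yet inflect differently (meksikovesh, zuomspuv), so the final letter is not what conditions the rule; the last vowel is.
"tikhamug" has last vowel 'u'. The stems whose last vowel is 'u' (losmavguh → loomsmavguh, hiwidkur → hiomwidkur, zuspuv → zuomspuv) insert -om- after the first vowel.
The other pattern: stems whose last vowel is 'o' add -esh.
So tikhamug → tiomkhamug.

tiomkhamug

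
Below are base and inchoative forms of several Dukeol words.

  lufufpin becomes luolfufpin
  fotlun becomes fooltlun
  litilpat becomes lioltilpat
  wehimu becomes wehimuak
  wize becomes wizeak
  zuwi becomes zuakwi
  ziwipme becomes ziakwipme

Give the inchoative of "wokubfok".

"wokubfok" begins with w-. The stems beginning with w- (wehimu → wehimuak, wize → wizeak) add -ak.
So wokubfok → wokubfokak.

wokubfokak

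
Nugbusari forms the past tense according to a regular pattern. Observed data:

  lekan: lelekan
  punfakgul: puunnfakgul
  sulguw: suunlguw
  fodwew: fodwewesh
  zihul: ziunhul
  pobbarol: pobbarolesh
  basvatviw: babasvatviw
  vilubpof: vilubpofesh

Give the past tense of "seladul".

"seladul" has last vowel 'u'. The stems whose last vowel is 'u' (zihul → ziunhul, punfakgul → puunnfakgul, sulguw → suunlguw) insert -un- after the first vowel.
So seladul → seunladul.

seunladul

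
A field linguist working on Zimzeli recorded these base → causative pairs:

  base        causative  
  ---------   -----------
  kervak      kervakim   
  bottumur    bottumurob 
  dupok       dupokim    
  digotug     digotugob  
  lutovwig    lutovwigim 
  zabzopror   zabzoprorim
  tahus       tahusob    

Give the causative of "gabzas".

gabzasim

digotug and lutovwig both end in -g yet inflect differently (digotugob, lutovwigim), so the final letter is not what conditions the rule; the last vowel is.
"gabzas" has last vowel 'a'. The one such stem in the data (kervak → kervakim) adds -im, so the same rule applies.
The other pattern: stems whose last vowel is 'u' add -ob.
So gabzas → gabzasim.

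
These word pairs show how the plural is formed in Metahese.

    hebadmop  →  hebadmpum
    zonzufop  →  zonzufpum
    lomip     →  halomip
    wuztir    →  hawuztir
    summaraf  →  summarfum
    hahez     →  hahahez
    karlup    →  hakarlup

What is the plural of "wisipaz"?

karlup and zonzufop both end in -p yet inflect differently (hakarlup, zonzufpum), so the final letter is not what conditions the rule; the number of vowels is.
"wisipaz" has 3 vowels. The stems with 3 vowels (zonzufop → zonzufpum, summaraf → summarfum, hebadmop → hebadmpum) delete the last vowel and add -um.
The other pattern: stems with 2 vowels add the prefix ha-.
So wisipaz → wisipzum.

wisipzum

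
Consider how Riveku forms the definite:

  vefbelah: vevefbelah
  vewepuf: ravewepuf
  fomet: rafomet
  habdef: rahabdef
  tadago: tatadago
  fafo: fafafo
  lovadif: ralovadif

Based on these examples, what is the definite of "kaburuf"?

vefbelah and vewepuf both begin with v- yet inflect differently (vevefbelah, ravewepuf), so the first letter is not what conditions the rule; the final letter is.
"kaburuf" ends in -f. The stems ending in -f (habdef → rahabdef, vewepuf → ravewepuf, lovadif → ralovadif) add the prefix ra-.
So kaburuf → rakaburuf.

rakaburuf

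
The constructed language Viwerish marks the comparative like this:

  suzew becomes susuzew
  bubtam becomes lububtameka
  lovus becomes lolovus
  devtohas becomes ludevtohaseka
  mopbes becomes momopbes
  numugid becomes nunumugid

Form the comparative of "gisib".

gigisib

devtohas and lovus both end in -s yet inflect differently (ludevtohaseka, lolovus), so the final letter is not what conditions the rule; the last vowel is.
"gisib" has last vowel 'i'. The one such stem in the data (numugid → nunumugid) repeats the first consonant+vowel as a prefix (as do lovus, suzew), so the same rule applies.
So gisib → gigisib.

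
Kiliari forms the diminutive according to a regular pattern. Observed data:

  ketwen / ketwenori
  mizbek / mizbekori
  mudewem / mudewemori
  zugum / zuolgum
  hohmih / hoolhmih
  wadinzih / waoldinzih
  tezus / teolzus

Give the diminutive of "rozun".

mudewem and zugum both end in -m yet inflect differently (mudewemori, zuolgum), so the final letter is not what conditions the rule; the last vowel is.
"rozun" has last vowel 'u'. The stems whose last vowel is 'u' (zugum → zuolgum, tezus → teolzus) insert -ol- after the first vowel.
The other pattern: stems whose last vowel is 'e' add -ori.
So rozun → roolzun.

roolzun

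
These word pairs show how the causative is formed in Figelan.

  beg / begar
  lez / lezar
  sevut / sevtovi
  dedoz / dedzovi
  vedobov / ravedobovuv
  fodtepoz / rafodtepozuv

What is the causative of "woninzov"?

rawoninzovuv

lez and dedoz both end in -z yet inflect differently (lezar, dedzovi), so the final letter is not what conditions the rule; the number of vowels is.
"woninzov" has 3 vowels. The stems with 3 vowels (vedobov → ravedobovuv, fodtepoz → rafodtepozuv) add ra- … -uv around the stem.
So woninzov → rawoninzovuv.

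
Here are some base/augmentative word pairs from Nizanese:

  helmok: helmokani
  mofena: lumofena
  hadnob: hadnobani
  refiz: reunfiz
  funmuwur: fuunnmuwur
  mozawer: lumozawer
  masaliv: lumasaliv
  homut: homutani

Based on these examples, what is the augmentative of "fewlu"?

feunwlu

funmuwur and mozawer both end in -r yet inflect differently (fuunnmuwur, lumozawer), so the final letter is not what conditions the rule; the first letter is.
"fewlu" begins with f-. The one such stem in the data (funmuwur → fuunnmuwur) inserts -un- after the first vowel (as does refiz), so the same rule applies.
So fewlu → feunwlu.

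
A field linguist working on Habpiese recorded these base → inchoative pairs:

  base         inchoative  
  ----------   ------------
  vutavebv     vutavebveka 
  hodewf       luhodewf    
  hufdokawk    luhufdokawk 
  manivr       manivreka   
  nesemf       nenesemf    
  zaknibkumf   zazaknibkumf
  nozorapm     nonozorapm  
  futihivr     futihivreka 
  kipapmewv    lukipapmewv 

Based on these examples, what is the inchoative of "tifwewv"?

lutifwewv

"tifwewv" has second-to-last letter 'w'. The stems whose second-to-last letter is 'w' (kipapmewv → lukipapmewv, hufdokawk → luhufdokawk, hodewf → luhodewf) add the prefix lu-.
So tifwewv → lutifwewv.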